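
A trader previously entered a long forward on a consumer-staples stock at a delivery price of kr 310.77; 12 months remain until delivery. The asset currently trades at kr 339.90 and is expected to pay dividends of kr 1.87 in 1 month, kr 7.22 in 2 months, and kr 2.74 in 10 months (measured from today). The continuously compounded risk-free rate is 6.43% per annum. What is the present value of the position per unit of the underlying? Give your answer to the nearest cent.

PV(remaining dividends) I = 1.87·e^(−0.0643·1/12) + 7.22·e^(−0.0643·2/12) + 2.74·e^(−0.0643·10/12) = 11.6001
Current forward F = (S − I)·e^(rT) = (339.90 − 11.6001)·e^(0.0643·12/12) = 328.2999 × 1.066412 = 350.1030
Value (long) = (F − K)·e^(−rT) = (350.1030 − 310.77) × 0.937724 = 36.8835
Value = kr 36.88

kr 36.88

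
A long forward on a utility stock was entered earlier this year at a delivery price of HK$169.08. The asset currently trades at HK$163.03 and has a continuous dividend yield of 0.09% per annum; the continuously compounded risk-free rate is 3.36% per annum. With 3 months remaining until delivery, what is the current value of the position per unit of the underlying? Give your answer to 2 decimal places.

Current fair forward for the remaining 3 months: F = S·e^((r − q)·T), (r − q) = 0.0336 − 0.0009 = 0.0327
F = 163.03 · e^(0.0327 × 3/12) = 163.03 × 1.008209 = 164.3683
Value of long forward = (F − K)·e^(−rT) = (164.3683 − 169.08) · e^(−0.0336·3/12)
= -4.7117 × 0.991635 = -4.67

-HK$4.67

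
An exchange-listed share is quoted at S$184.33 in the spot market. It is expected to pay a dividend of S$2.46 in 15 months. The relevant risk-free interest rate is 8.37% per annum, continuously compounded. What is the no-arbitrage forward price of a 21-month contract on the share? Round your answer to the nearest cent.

PV(dividends) I = 2.46·e^(−0.0837·15/12)
I = 2.2156
F = (S − I)·e^(rT) = (184.33 − 2.2156) · e^(0.0837·21/12)
= 182.1144 · e^0.146475 = 182.1144 × 1.157746 = S$210.84

S$210.84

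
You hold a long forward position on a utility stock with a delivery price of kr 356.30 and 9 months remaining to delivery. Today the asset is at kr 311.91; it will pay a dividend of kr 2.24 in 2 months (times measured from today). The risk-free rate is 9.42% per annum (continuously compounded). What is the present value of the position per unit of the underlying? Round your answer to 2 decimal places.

PV(remaining dividends) I = 2.24·e^(−0.0942·2/12) = 2.2051
Current forward F = (S − I)·e^(rT) = (311.91 − 2.2051)·e^(0.0942·9/12) = 309.7049 × 1.073206 = 332.3772
Value (long) = (F − K)·e^(−rT) = (332.3772 − 356.30) × 0.931788 = -22.2910
Value = -kr 22.29

-kr 22.29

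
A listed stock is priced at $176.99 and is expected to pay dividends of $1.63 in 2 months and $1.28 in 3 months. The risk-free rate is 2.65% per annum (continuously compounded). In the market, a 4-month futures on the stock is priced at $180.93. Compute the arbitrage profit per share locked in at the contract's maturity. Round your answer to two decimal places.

$5.29 per share

PV(dividends) I = 1.63·e^(−0.0265·2/12) + 1.28·e^(−0.0265·3/12) = 2.8944
Fair futures F* = (S − I)·e^(rT) = (176.99 − 2.8944)·e^0.008833 = 174.0956 × 1.008872 = 175.6402
Market $180.93 > fair 175.6402: forward overpriced → cash-and-carry (borrow at r, buy the stock and collect the dividends, short the forward).
Profit at T = |F_mkt − F*| = |180.93 − 175.6402| = $5.29 per share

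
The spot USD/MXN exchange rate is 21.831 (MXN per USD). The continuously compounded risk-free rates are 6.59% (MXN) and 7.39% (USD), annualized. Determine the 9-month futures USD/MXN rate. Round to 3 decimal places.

21.700

F = S·e^((r_MXN − r_USD)T) = 21.831 · e^((0.0659 − 0.0739) × 9/12)
= 21.831 · e^-0.006000 = 21.831 × 0.994018
F = 21.700 MXN per USD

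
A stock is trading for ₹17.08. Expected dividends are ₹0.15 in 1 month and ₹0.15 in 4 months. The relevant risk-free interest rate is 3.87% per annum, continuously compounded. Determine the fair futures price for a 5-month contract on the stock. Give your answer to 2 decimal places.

₹17.06

PV(dividends) I = 0.15·e^(−0.0387·1/12) + 0.15·e^(−0.0387·4/12)
I = 0.1495 + 0.1481 = 0.2976
F = (S − I)·e^(rT) = (17.08 − 0.2976) · e^(0.0387·5/12)
= 16.7824 · e^0.016125 = 16.7824 × 1.016256 = ₹17.06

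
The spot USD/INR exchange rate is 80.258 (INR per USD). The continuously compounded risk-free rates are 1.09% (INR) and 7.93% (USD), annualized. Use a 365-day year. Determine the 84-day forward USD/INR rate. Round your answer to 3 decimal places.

79.005

F = S·e^((r_INR − r_USD)T) = 80.258 · e^((0.0109 − 0.0793) × 84/365)
= 80.258 · e^-0.015741 = 80.258 × 0.984382
F = 79.005 INR per USD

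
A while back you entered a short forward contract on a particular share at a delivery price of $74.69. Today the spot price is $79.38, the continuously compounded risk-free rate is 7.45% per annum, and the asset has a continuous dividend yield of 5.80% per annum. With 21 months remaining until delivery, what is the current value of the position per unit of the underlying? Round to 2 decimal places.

-$6.16

Current fair forward for the remaining 21 months: F = S·e^((r − q)·T), (r − q) = 0.0745 − 0.0580 = 0.0165
F = 79.38 · e^(0.0165 × 21/12) = 79.38 × 1.029296 = 81.7055
Value of long forward = (F − K)·e^(−rT) = (81.7055 − 74.69) · e^(−0.0745·21/12)
= 7.0155 × 0.877766 = 6.16
Short position value = −(long value) = -$6.16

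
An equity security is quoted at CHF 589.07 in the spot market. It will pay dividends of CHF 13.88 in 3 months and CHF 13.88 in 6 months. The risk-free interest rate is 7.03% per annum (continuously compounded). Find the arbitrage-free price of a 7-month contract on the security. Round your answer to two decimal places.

PV(dividends) I = 13.88·e^(−0.0703·3/12) + 13.88·e^(−0.0703·6/12)
I = 13.6382 + 13.4006 = 27.0388
F = (S − I)·e^(rT) = (589.07 − 27.0388) · e^(0.0703·7/12)
= 562.0312 · e^0.041008 = 562.0312 × 1.041860 = CHF 585.56

CHF 585.56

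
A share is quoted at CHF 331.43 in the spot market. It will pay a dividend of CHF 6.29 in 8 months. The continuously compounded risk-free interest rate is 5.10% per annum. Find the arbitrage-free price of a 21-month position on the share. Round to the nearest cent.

PV(dividends) I = 6.29·e^(−0.0510·8/12)
I = 6.0797
F = (S − I)·e^(rT) = (331.43 − 6.0797) · e^(0.0510·21/12)
= 325.3503 · e^0.089250 = 325.3503 × 1.093354 = CHF 355.72

CHF 355.72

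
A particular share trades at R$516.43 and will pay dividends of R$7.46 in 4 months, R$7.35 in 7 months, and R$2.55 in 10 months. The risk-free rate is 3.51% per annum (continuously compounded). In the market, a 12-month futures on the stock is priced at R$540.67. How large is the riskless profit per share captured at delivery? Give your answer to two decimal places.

PV(dividends) I = 7.46·e^(−0.0351·4/12) + 7.35·e^(−0.0351·7/12) + 2.55·e^(−0.0351·10/12) = 17.0508
Fair futures F* = (S − I)·e^(rT) = (516.43 − 17.0508)·e^0.035100 = 499.3792 × 1.035723 = 517.2185
Market R$540.67 > fair 517.2185: forward overpriced → cash-and-carry (borrow at r, buy the stock and collect the dividends, short the forward).
Profit at T = |F_mkt − F*| = |540.67 − 517.2185| = R$23.45 per share

R$23.45 per share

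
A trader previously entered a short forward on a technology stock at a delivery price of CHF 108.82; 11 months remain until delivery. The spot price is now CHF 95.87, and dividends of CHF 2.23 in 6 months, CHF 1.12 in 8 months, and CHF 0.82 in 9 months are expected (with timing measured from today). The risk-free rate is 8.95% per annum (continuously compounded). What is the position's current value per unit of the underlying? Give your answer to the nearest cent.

PV(remaining dividends) I = 2.23·e^(−0.0895·6/12) + 1.12·e^(−0.0895·8/12) + 0.82·e^(−0.0895·9/12) = 3.9543
Current forward F = (S − I)·e^(rT) = (95.87 − 3.9543)·e^(0.0895·11/12) = 91.9157 × 1.085501 = 99.7746
Value (long) = (F − K)·e^(−rT) = (99.7746 − 108.82) × 0.921234 = -8.3329
Short position value = −(long value) = CHF 8.33

CHF 8.33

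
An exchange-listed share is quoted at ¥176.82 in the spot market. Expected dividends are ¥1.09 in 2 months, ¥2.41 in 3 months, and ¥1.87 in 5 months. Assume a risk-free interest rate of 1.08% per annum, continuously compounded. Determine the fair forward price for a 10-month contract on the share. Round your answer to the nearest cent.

PV(dividends) I = 1.09·e^(−0.0108·2/12) + 2.41·e^(−0.0108·3/12) + 1.87·e^(−0.0108·5/12)
I = 1.0880 + 2.4035 + 1.8616 = 5.3531
F = (S − I)·e^(rT) = (176.82 − 5.3531) · e^(0.0108·10/12)
= 171.4669 · e^0.009000 = 171.4669 × 1.009041 = ¥173.02

¥173.02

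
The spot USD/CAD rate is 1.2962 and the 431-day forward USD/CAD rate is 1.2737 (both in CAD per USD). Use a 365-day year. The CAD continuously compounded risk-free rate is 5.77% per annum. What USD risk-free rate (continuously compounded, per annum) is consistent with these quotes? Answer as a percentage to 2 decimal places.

F = S·e^((r_CAD − r_USD)T) ⇒ r_USD = r_CAD − ln(F/S)/T
ln(1.2737/1.2962) = -0.017511; /(431/365) = -0.014830
r_USD = 0.0577 + 0.014830 = 0.072530
r_USD = 7.25%

7.25%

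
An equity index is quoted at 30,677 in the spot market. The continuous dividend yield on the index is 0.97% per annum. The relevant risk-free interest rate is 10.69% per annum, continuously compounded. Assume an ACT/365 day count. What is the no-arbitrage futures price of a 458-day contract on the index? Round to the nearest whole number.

F = S·e^((r − q)T) = 30677 · e^((0.1069 − 0.0097) × 458/365)
= 30677 · e^0.121966 = 30677 × 1.129716
F = 34,656

34,656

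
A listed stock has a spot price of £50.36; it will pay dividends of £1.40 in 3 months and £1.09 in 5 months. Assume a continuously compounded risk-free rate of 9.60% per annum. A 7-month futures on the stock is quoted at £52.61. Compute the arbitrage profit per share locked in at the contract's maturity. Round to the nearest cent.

PV(dividends) I = 1.40·e^(−0.0960·3/12) + 1.09·e^(−0.0960·5/12) = 2.4141
Fair futures F* = (S − I)·e^(rT) = (50.36 − 2.4141)·e^0.056000 = 47.9459 × 1.057598 = 50.7075
Market £52.61 > fair 50.7075: forward overpriced → cash-and-carry (borrow at r, buy the stock and collect the dividends, short the forward).
Profit at T = |F_mkt − F*| = |52.61 − 50.7075| = £1.90 per share

£1.90 per share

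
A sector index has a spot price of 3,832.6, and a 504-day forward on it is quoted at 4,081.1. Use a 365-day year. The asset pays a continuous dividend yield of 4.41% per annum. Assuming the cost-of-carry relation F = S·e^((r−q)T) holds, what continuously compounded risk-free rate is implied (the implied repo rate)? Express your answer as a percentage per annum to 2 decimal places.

From F = S·e^((r−q)T): (r − q) = ln(F/S)/T
ln(4081.1/3832.6) = ln(1.064838) = 0.062823
(r − q) = 0.062823 / (504/365) = 0.045497
r = ln(F/S)/T + q = 0.045497 + 0.0441 = 0.089597
r = 8.96%

8.96%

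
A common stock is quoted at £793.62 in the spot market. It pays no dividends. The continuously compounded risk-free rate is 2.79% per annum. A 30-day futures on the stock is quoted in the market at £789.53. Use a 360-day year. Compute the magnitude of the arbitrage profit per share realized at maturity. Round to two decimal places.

£5.94 per share

Fair futures: F* = S·e^(carry·T), with carry = r = 0.0279
F* = 793.62 · e^(0.0279 × 30/360) = 793.62 · e^0.002325 = 793.62 × 1.002328 = £795.4675
Market £789.53 < fair £795.4675: forward underpriced → reverse cash-and-carry (short spot, go long the forward).
At maturity, profit = |F_mkt − F*| = |789.53 − 795.4675| = £5.94 per share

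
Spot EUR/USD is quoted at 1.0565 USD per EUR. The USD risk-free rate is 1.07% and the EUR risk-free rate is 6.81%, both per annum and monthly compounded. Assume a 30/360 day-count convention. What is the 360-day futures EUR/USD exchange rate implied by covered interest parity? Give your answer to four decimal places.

0.9978

By covered interest parity, F = S · (1+r_USD/12)^(12T) / (1+r_EUR/12)^(12T)
= 1.0565 × 1.010753 / 1.070266 = 1.0565 × 0.944394
F = 0.9978 USD per EUR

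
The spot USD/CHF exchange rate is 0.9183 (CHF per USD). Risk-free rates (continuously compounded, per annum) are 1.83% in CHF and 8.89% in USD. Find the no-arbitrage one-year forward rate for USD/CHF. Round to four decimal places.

0.8557

F = S·e^((r_CHF − r_USD)T) = 0.9183 · e^((0.0183 − 0.0889) × 12/12)
= 0.9183 · e^-0.070600 = 0.9183 × 0.931835
F = 0.8557 CHF per USD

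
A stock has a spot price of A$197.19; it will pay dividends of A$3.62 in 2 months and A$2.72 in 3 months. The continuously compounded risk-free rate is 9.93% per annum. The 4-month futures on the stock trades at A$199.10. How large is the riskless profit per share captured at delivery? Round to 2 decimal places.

A$1.70 per share

PV(dividends) I = 3.62·e^(−0.0993·2/12) + 2.72·e^(−0.0993·3/12) = 6.2139
Fair futures F* = (S − I)·e^(rT) = (197.19 − 6.2139)·e^0.033100 = 190.9761 × 1.033654 = 197.4032
Market A$199.10 > fair 197.4032: forward overpriced → cash-and-carry (borrow at r, buy the stock and collect the dividends, short the forward).
Profit at T = |F_mkt − F*| = |199.10 − 197.4032| = A$1.70 per share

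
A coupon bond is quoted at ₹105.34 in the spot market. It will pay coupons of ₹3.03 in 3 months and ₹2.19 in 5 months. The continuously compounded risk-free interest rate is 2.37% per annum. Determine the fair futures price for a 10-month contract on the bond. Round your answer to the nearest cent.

₹102.16

PV(coupons) I = 3.03·e^(−0.0237·3/12) + 2.19·e^(−0.0237·5/12)
I = 3.0121 + 2.1685 = 5.1806
F = (S − I)·e^(rT) = (105.34 − 5.1806) · e^(0.0237·10/12)
= 100.1594 · e^0.019750 = 100.1594 × 1.019946 = ₹102.16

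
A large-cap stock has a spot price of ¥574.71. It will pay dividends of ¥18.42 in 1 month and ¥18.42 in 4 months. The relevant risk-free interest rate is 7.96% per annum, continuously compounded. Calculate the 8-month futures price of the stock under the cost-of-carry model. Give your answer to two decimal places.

¥567.82

PV(dividends) I = 18.42·e^(−0.0796·1/12) + 18.42·e^(−0.0796·4/12)
I = 18.2982 + 17.9377 = 36.2359
F = (S − I)·e^(rT) = (574.71 − 36.2359) · e^(0.0796·8/12)
= 538.4741 · e^0.053067 = 538.4741 × 1.054500 = ¥567.82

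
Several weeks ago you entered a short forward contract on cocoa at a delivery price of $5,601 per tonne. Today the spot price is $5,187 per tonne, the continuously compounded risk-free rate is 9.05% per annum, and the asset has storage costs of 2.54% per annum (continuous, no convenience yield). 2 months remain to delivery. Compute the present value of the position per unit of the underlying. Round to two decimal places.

Current fair forward for the remaining 2 months: F = S·e^((r + u)·T), (r + u) = 0.0905 + 0.0254 = 0.1159
F = 5187 · e^(0.1159 × 2/12) = 5187 × 1.01950444 = 5288.1695
Value of long forward = (F − K)·e^(−rT) = (5288.1695 − 5601) · e^(−0.0905·2/12)
= -312.8305 × 0.98502985 = -308.15
Short position value = −(long value) = $308.15

$308.15 per tonne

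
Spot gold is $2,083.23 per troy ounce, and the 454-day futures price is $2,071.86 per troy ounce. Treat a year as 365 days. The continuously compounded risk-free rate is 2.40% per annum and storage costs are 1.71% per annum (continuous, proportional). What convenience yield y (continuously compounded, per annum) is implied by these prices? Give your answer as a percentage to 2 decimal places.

F = S·e^((r+u−y)T) ⇒ (r+u−y) = ln(F/S)/T
ln(2071.86/2083.23) = -0.005473; /T ⇒ -0.004400
y = r + u − ln(F/S)/T = 0.0240 + 0.0171 + 0.004400 = 0.045500
y = 4.55%

4.55%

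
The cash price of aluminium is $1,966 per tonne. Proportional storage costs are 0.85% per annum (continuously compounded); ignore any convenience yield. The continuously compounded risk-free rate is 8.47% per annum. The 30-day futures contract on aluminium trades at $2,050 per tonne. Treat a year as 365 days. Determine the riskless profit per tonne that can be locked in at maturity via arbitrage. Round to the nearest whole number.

$69 per tonne

Fair futures: F* = S·e^(carry·T), with carry = (r + u) = 0.0847 + 0.0085 = 0.0932
F* = 1966 · e^(0.0932 × 30/365) = 1966 · e^0.007660 = 1966 × 1.007689 = $1981.1166
Market $2050 > fair $1981.1166: forward overpriced → cash-and-carry (buy spot, short the forward).
At maturity, profit = |F_mkt − F*| = |2050 − 1981.1166| = $69 per tonne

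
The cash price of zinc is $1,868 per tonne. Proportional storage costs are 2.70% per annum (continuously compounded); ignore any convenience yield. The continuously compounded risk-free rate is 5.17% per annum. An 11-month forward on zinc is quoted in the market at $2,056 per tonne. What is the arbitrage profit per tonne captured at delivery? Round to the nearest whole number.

$48 per tonne

Fair forward: F* = S·e^(carry·T), with carry = (r + u) = 0.0517 + 0.0270 = 0.0787
F* = 1868 · e^(0.0787 × 11/12) = 1868 · e^0.072142 = 1868 × 1.074808 = $2007.7413
Market $2056 > fair $2007.7413: forward overpriced → cash-and-carry (buy spot, short the forward).
At maturity, profit = |F_mkt − F*| = |2056 − 2007.7413| = $48 per tonne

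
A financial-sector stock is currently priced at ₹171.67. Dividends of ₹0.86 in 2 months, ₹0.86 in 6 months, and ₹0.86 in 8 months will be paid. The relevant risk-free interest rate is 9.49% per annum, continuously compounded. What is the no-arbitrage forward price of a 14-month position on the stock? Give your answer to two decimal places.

PV(dividends) I = 0.86·e^(−0.0949·2/12) + 0.86·e^(−0.0949·6/12) + 0.86·e^(−0.0949·8/12)
I = 0.8465 + 0.8201 + 0.8073 = 2.4739
F = (S − I)·e^(rT) = (171.67 − 2.4739) · e^(0.0949·14/12)
= 169.1961 · e^0.110717 = 169.1961 × 1.117079 = ₹189.01

₹189.01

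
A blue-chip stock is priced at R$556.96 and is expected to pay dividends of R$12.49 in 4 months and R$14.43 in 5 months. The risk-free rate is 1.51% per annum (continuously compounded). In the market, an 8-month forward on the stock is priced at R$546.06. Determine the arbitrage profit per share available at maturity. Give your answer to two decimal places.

R$10.50 per share

PV(dividends) I = 12.49·e^(−0.0151·4/12) + 14.43·e^(−0.0151·5/12) = 26.7668
Fair forward F* = (S − I)·e^(rT) = (556.96 − 26.7668)·e^0.010067 = 530.1932 × 1.010118 = 535.5577
Market R$546.06 > fair 535.5577: forward overpriced → cash-and-carry (borrow at r, buy the stock and collect the dividends, short the forward).
Profit at T = |F_mkt − F*| = |546.06 − 535.5577| = R$10.50 per share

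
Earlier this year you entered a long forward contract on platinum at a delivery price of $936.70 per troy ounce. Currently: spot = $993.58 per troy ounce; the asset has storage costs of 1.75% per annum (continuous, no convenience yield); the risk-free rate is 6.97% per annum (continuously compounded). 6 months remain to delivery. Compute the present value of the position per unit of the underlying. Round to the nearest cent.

Current fair forward for the remaining 6 months: F = S·e^((r + u)·T), (r + u) = 0.0697 + 0.0175 = 0.0872
F = 993.58 · e^(0.0872 × 6/12) = 993.58 × 1.044564 = 1037.8579
Value of long forward = (F − K)·e^(−rT) = (1037.8579 − 936.70) · e^(−0.0697·6/12)
= 101.1579 × 0.965750 = 97.69

$97.69 per troy ounce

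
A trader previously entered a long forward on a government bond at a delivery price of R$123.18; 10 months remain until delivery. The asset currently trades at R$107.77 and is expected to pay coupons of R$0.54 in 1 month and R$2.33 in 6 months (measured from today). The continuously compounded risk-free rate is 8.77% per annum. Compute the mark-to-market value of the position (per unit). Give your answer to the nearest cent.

-R$9.49

PV(remaining coupons) I = 0.54·e^(−0.0877·1/12) + 2.33·e^(−0.0877·6/12) = 2.7661
Current forward F = (S − I)·e^(rT) = (107.77 − 2.7661)·e^(0.0877·10/12) = 105.0039 × 1.075820 = 112.9653
Value (long) = (F − K)·e^(−rT) = (112.9653 − 123.18) × 0.929523 = -9.4948
Value = -R$9.49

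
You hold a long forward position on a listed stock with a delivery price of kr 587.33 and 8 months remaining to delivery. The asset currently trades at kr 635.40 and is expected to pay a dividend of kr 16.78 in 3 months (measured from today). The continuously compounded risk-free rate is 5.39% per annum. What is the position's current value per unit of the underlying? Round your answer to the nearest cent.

PV(remaining dividends) I = 16.78·e^(−0.0539·3/12) = 16.5554
Current forward F = (S − I)·e^(rT) = (635.40 − 16.5554)·e^(0.0539·8/12) = 618.8446 × 1.036587 = 641.4863
Value (long) = (F − K)·e^(−rT) = (641.4863 − 587.33) × 0.964705 = 52.2449
Value = kr 52.24

kr 52.24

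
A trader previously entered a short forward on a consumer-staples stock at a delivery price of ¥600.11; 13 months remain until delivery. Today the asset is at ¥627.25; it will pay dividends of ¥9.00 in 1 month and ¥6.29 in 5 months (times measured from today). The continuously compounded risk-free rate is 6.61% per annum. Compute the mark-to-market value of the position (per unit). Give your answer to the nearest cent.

-¥53.54

PV(remaining dividends) I = 9.00·e^(−0.0661·1/12) + 6.29·e^(−0.0661·5/12) = 15.0697
Current forward F = (S − I)·e^(rT) = (627.25 − 15.0697)·e^(0.0661·13/12) = 612.1803 × 1.074235 = 657.6255
Value (long) = (F − K)·e^(−rT) = (657.6255 − 600.11) × 0.930895 = 53.5409
Short position value = −(long value) = -¥53.54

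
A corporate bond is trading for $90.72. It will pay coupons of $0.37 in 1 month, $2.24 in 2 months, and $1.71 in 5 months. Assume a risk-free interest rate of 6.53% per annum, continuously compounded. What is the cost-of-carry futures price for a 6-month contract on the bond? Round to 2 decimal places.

PV(coupons) I = 0.37·e^(−0.0653·1/12) + 2.24·e^(−0.0653·2/12) + 1.71·e^(−0.0653·5/12)
I = 0.3680 + 2.2158 + 1.6641 = 4.2479
F = (S − I)·e^(rT) = (90.72 − 4.2479) · e^(0.0653·6/12)
= 86.4721 · e^0.032650 = 86.4721 × 1.033189 = $89.34

$89.34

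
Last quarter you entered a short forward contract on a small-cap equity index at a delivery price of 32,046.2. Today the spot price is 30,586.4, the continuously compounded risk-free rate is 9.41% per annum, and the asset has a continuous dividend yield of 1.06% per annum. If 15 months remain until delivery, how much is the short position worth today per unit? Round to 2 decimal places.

-1693.79

Current fair forward for the remaining 15 months: F = S·e^((r − q)·T), (r − q) = 0.0941 − 0.0106 = 0.0835
F = 30586.4 · e^(0.0835 × 15/12) = 30586.4 × 1.11001663 = 33951.4127
Value of long forward = (F − K)·e^(−rT) = (33951.4127 − 32046.2) · e^(−0.0941·15/12)
= 1905.2127 × 0.88902938 = 1693.79
Short position value = −(long value) = -1693.79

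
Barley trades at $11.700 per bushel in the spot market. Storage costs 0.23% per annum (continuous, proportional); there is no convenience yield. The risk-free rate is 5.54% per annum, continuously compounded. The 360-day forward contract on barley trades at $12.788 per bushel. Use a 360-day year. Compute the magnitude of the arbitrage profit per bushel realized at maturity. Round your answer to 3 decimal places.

Fair forward: F* = S·e^(carry·T), with carry = (r + u) = 0.0554 + 0.0023 = 0.0577
F* = 11.700 · e^(0.0577 × 360/360) = 11.700 · e^0.057700 = 11.700 × 1.059397 = $12.3949
Market $12.788 > fair $12.3949: forward overpriced → cash-and-carry (buy spot, short the forward).
At maturity, profit = |F_mkt − F*| = |12.788 − 12.3949| = $0.393 per bushel

$0.393 per bushel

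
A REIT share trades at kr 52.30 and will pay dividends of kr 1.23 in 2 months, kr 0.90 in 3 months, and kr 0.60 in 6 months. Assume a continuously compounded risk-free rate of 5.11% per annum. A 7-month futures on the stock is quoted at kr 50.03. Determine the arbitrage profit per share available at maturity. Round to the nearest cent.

PV(dividends) I = 1.23·e^(−0.0511·2/12) + 0.90·e^(−0.0511·3/12) + 0.60·e^(−0.0511·6/12) = 2.6930
Fair futures F* = (S − I)·e^(rT) = (52.30 − 2.6930)·e^0.029808 = 49.6070 × 1.030257 = 51.1080
Market kr 50.03 < fair 51.1080: forward underpriced → reverse cash-and-carry (short the stock, invest proceeds at r, pay the dividends, go long the forward).
Profit at T = |F_mkt − F*| = |50.03 − 51.1080| = kr 1.08 per share

kr 1.08 per share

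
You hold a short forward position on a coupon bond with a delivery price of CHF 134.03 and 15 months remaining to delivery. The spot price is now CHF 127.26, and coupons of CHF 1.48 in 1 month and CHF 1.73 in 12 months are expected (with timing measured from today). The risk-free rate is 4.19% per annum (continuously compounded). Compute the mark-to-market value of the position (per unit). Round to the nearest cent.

PV(remaining coupons) I = 1.48·e^(−0.0419·1/12) + 1.73·e^(−0.0419·12/12) = 3.1339
Current forward F = (S − I)·e^(rT) = (127.26 − 3.1339)·e^(0.0419·15/12) = 124.1261 × 1.053771 = 130.8005
Value (long) = (F − K)·e^(−rT) = (130.8005 − 134.03) × 0.948973 = -3.0647
Short position value = −(long value) = CHF 3.06

CHF 3.06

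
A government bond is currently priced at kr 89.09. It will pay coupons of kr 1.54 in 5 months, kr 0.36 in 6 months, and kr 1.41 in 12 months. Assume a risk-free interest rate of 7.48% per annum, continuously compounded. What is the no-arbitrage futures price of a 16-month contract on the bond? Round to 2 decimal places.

kr 94.96

PV(coupons) I = 1.54·e^(−0.0748·5/12) + 0.36·e^(−0.0748·6/12) + 1.41·e^(−0.0748·12/12)
I = 1.4927 + 0.3468 + 1.3084 = 3.1479
F = (S − I)·e^(rT) = (89.09 − 3.1479) · e^(0.0748·16/12)
= 85.9421 · e^0.099733 = 85.9421 × 1.104876 = kr 94.96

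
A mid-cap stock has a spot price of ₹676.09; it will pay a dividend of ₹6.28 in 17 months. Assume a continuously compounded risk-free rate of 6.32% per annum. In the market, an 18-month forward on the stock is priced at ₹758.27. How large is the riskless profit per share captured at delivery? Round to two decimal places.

₹21.26 per share

PV(dividends) I = 6.28·e^(−0.0632·17/12) = 5.7422
Fair forward F* = (S − I)·e^(rT) = (676.09 − 5.7422)·e^0.094800 = 670.3478 × 1.099439 = 737.0065
Market ₹758.27 > fair 737.0065: forward overpriced → cash-and-carry (borrow at r, buy the stock and collect the dividends, short the forward).
Profit at T = |F_mkt − F*| = |758.27 − 737.0065| = ₹21.26 per share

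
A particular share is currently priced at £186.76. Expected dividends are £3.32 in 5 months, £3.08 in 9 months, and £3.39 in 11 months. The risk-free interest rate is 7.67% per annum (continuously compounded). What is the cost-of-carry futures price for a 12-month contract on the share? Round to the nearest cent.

£191.62

PV(dividends) I = 3.32·e^(−0.0767·5/12) + 3.08·e^(−0.0767·9/12) + 3.39·e^(−0.0767·11/12)
I = 3.2156 + 2.9078 + 3.1598 = 9.2832
F = (S − I)·e^(rT) = (186.76 − 9.2832) · e^(0.0767·12/12)
= 177.4768 · e^0.076700 = 177.4768 × 1.079718 = £191.62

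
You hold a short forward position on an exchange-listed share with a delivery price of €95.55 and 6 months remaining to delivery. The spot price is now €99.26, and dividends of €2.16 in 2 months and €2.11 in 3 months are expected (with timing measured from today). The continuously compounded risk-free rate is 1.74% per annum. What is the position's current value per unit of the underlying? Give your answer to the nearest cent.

PV(remaining dividends) I = 2.16·e^(−0.0174·2/12) + 2.11·e^(−0.0174·3/12) = 4.2546
Current forward F = (S − I)·e^(rT) = (99.26 − 4.2546)·e^(0.0174·6/12) = 95.0054 × 1.008738 = 95.8356
Value (long) = (F − K)·e^(−rT) = (95.8356 − 95.55) × 0.991338 = 0.2831
Short position value = −(long value) = -€0.28

-€0.28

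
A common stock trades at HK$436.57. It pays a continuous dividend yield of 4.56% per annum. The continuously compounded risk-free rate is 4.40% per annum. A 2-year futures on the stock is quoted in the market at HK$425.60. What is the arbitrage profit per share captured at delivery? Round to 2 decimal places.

HK$9.58 per share

Fair futures: F* = S·e^(carry·T), with carry = (r − q) = 0.0440 − 0.0456 = -0.0016
F* = 436.57 · e^(-0.0016 × 2) = 436.57 · e^-0.003200 = 436.57 × 0.996805 = HK$435.1752
Market HK$425.60 < fair HK$435.1752: forward underpriced → reverse cash-and-carry (short spot, go long the forward).
At maturity, profit = |F_mkt − F*| = |425.60 − 435.1752| = HK$9.58 per share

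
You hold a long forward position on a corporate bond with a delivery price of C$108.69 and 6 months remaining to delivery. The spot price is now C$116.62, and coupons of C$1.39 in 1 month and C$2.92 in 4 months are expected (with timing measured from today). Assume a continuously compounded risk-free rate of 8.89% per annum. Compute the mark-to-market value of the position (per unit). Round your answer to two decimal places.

PV(remaining coupons) I = 1.39·e^(−0.0889·1/12) + 2.92·e^(−0.0889·4/12) = 4.2145
Current forward F = (S − I)·e^(rT) = (116.62 − 4.2145)·e^(0.0889·6/12) = 112.4055 × 1.045453 = 117.5147
Value (long) = (F − K)·e^(−rT) = (117.5147 − 108.69) × 0.956523 = 8.4410
Value = C$8.44

C$8.44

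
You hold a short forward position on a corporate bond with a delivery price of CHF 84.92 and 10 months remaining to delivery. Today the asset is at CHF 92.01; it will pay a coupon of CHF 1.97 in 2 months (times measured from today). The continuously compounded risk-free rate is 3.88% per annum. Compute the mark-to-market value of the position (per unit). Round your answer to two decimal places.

PV(remaining coupons) I = 1.97·e^(−0.0388·2/12) = 1.9573
Current forward F = (S − I)·e^(rT) = (92.01 − 1.9573)·e^(0.0388·10/12) = 90.0527 × 1.032862 = 93.0120
Value (long) = (F − K)·e^(−rT) = (93.0120 − 84.92) × 0.968184 = 7.8345
Short position value = −(long value) = -CHF 7.83

-CHF 7.83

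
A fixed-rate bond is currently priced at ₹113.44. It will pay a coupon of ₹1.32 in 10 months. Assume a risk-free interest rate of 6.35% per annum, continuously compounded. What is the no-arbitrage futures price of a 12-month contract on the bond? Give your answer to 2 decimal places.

PV(coupons) I = 1.32·e^(−0.0635·10/12)
I = 1.2520
F = (S − I)·e^(rT) = (113.44 − 1.2520) · e^(0.0635·12/12)
= 112.1880 · e^0.063500 = 112.1880 × 1.065559 = ₹119.54

₹119.54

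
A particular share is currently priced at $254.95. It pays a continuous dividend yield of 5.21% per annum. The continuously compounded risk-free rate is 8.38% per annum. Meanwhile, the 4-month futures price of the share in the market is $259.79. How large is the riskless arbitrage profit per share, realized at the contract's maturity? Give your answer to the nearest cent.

Fair futures: F* = S·e^(carry·T), with carry = (r − q) = 0.0838 − 0.0521 = 0.0317
F* = 254.95 · e^(0.0317 × 4/12) = 254.95 · e^0.010567 = 254.95 × 1.010623 = $257.6583
Market $259.79 > fair $257.6583: forward overpriced → cash-and-carry (buy spot, short the forward).
At maturity, profit = |F_mkt − F*| = |259.79 − 257.6583| = $2.13 per share

$2.13 per share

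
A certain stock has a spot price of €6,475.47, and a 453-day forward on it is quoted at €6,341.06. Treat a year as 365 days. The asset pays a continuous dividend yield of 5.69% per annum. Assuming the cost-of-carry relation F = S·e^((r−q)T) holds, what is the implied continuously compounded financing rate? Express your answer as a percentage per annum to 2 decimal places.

4.00%

From F = S·e^((r−q)T): (r − q) = ln(F/S)/T
ln(6341.06/6475.47) = ln(0.979243) = -0.020975
(r − q) = -0.020975 / (453/365) = -0.016900
r = ln(F/S)/T + q = -0.016900 + 0.0569 = 0.040000
r = 4.00%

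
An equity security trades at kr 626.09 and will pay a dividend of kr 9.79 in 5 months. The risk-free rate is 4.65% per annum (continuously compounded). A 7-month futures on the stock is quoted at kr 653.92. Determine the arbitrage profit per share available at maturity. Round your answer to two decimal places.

kr 20.48 per share

PV(dividends) I = 9.79·e^(−0.0465·5/12) = 9.6021
Fair futures F* = (S − I)·e^(rT) = (626.09 − 9.6021)·e^0.027125 = 616.4879 × 1.027496 = 633.4389
Market kr 653.92 > fair 633.4389: forward overpriced → cash-and-carry (borrow at r, buy the stock and collect the dividends, short the forward).
Profit at T = |F_mkt − F*| = |653.92 − 633.4389| = kr 20.48 per share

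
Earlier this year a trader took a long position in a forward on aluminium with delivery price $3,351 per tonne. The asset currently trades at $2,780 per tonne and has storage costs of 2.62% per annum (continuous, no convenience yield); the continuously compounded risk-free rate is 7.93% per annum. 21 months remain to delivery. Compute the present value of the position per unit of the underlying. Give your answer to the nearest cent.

Current fair forward for the remaining 21 months: F = S·e^((r + u)·T), (r + u) = 0.0793 + 0.0262 = 0.1055
F = 2780 · e^(0.1055 × 21/12) = 2780 × 1.20276732 = 3343.6931
Value of long forward = (F − K)·e^(−rT) = (3343.6931 − 3351) · e^(−0.0793·21/12)
= -7.3069 × 0.87042385 = -6.36

-$6.36 per tonne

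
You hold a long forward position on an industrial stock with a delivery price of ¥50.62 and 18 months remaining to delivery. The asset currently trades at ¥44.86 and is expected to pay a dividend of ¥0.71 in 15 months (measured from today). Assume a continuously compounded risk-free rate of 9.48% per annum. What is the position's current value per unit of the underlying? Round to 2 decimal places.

PV(remaining dividends) I = 0.71·e^(−0.0948·15/12) = 0.6307
Current forward F = (S − I)·e^(rT) = (44.86 − 0.6307)·e^(0.0948·18/12) = 44.2293 × 1.152807 = 50.9878
Value (long) = (F − K)·e^(−rT) = (50.9878 − 50.62) × 0.867448 = 0.3190
Value = ¥0.32

¥0.32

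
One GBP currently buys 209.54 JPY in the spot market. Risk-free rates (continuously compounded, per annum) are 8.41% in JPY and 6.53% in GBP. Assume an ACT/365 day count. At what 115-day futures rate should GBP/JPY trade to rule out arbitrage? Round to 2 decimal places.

210.78

F = S·e^((r_JPY − r_GBP)T) = 209.54 · e^((0.0841 − 0.0653) × 115/365)
= 209.54 · e^0.005923 = 209.54 × 1.005941
F = 210.78 JPY per GBP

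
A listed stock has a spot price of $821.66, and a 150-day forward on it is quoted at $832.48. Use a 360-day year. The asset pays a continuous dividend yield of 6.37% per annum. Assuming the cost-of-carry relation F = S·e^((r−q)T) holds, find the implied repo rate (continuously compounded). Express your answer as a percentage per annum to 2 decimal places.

From F = S·e^((r−q)T): (r − q) = ln(F/S)/T
ln(832.48/821.66) = ln(1.013168) = 0.013082
(r − q) = 0.013082 / (150/360) = 0.031397
r = ln(F/S)/T + q = 0.031397 + 0.0637 = 0.095097
r = 9.51%

9.51%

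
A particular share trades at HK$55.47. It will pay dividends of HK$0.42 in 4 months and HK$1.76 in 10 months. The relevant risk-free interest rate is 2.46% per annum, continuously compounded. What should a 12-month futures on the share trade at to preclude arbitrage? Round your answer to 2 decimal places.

PV(dividends) I = 0.42·e^(−0.0246·4/12) + 1.76·e^(−0.0246·10/12)
I = 0.4166 + 1.7243 = 2.1409
F = (S − I)·e^(rT) = (55.47 − 2.1409) · e^(0.0246·12/12)
= 53.3291 · e^0.024600 = 53.3291 × 1.024905 = HK$54.66

HK$54.66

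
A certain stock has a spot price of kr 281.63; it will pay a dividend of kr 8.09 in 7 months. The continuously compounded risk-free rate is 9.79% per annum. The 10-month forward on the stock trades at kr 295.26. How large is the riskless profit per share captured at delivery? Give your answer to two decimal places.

PV(dividends) I = 8.09·e^(−0.0979·7/12) = 7.6409
Fair forward F* = (S − I)·e^(rT) = (281.63 − 7.6409)·e^0.081583 = 273.9891 × 1.085003 = 297.2790
Market kr 295.26 < fair 297.2790: forward underpriced → reverse cash-and-carry (short the stock, invest proceeds at r, pay the dividends, go long the forward).
Profit at T = |F_mkt − F*| = |295.26 − 297.2790| = kr 2.02 per share

kr 2.02 per share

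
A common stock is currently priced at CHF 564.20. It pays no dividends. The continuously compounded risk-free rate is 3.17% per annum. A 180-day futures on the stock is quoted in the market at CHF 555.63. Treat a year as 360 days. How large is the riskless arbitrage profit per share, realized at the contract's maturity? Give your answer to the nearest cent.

CHF 17.58 per share

Fair futures: F* = S·e^(carry·T), with carry = r = 0.0317
F* = 564.20 · e^(0.0317 × 180/360) = 564.20 · e^0.015850 = 564.20 × 1.015976 = CHF 573.2137
Market CHF 555.63 < fair CHF 573.2137: forward underpriced → reverse cash-and-carry (short spot, go long the forward).
At maturity, profit = |F_mkt − F*| = |555.63 − 573.2137| = CHF 17.58 per share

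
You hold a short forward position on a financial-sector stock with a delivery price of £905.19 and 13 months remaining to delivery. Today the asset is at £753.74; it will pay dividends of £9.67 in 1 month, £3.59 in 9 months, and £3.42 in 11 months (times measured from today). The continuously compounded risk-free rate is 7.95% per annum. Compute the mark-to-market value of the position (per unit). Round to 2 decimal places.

PV(remaining dividends) I = 9.67·e^(−0.0795·1/12) + 3.59·e^(−0.0795·9/12) + 3.42·e^(−0.0795·11/12) = 16.1680
Current forward F = (S − I)·e^(rT) = (753.74 − 16.1680)·e^(0.0795·13/12) = 737.5720 × 1.089943 = 803.9114
Value (long) = (F − K)·e^(−rT) = (803.9114 − 905.19) × 0.917480 = -92.9211
Short position value = −(long value) = £92.92

£92.92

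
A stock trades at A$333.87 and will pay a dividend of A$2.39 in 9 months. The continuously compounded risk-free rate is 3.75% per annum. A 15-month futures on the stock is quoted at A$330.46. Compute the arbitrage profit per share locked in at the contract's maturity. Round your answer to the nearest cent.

PV(dividends) I = 2.39·e^(−0.0375·9/12) = 2.3237
Fair futures F* = (S − I)·e^(rT) = (333.87 − 2.3237)·e^0.046875 = 331.5463 × 1.047991 = 347.4575
Market A$330.46 < fair 347.4575: forward underpriced → reverse cash-and-carry (short the stock, invest proceeds at r, pay the dividends, go long the forward).
Profit at T = |F_mkt − F*| = |330.46 − 347.4575| = A$17.00 per share

A$17.00 per share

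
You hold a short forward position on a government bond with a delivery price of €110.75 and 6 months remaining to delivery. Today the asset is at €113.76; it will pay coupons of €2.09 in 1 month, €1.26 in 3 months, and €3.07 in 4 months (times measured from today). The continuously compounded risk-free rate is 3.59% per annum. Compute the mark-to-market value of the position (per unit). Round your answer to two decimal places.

PV(remaining coupons) I = 2.09·e^(−0.0359·1/12) + 1.26·e^(−0.0359·3/12) + 3.07·e^(−0.0359·4/12) = 6.3660
Current forward F = (S − I)·e^(rT) = (113.76 − 6.3660)·e^(0.0359·6/12) = 107.3940 × 1.018112 = 109.3391
Value (long) = (F − K)·e^(−rT) = (109.3391 − 110.75) × 0.982210 = -1.3858
Short position value = −(long value) = €1.39

€1.39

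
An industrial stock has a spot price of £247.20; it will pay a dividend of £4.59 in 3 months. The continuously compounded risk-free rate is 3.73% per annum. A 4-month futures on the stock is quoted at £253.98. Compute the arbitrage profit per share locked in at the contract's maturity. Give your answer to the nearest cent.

£8.29 per share

PV(dividends) I = 4.59·e^(−0.0373·3/12) = 4.5474
Fair futures F* = (S − I)·e^(rT) = (247.20 − 4.5474)·e^0.012433 = 242.6526 × 1.012511 = 245.6884
Market £253.98 > fair 245.6884: forward overpriced → cash-and-carry (borrow at r, buy the stock and collect the dividends, short the forward).
Profit at T = |F_mkt − F*| = |253.98 − 245.6884| = £8.29 per share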